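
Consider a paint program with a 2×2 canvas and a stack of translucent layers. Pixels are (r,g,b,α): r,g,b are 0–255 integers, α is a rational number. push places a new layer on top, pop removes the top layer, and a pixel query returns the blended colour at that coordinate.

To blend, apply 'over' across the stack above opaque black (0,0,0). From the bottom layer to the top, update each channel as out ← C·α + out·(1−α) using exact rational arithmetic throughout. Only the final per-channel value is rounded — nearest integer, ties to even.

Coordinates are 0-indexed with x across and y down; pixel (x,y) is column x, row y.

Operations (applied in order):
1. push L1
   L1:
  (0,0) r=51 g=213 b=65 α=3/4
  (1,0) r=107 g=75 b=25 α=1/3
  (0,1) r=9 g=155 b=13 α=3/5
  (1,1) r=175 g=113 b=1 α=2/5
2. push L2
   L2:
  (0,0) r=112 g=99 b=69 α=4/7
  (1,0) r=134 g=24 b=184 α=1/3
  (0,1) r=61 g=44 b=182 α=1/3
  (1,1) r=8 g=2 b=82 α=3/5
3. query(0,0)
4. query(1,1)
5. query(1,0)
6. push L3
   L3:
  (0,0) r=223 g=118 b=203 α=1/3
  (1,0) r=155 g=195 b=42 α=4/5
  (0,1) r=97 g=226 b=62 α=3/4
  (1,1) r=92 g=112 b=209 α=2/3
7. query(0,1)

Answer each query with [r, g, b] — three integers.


at x=0,y=0 over L1,L2:
+L1 (α=3/4) → [153/4, 639/4, 195/4]
+L2 (α=4/7) → [2251/28, 3501/28, 1689/28]
→ [80, 125, 60]

query (1,1) [L1,L2] — begin 0,0,0
+L1 (α=2/5) → [70, 226/5, 2/5]
+L2 (α=3/5) → [164/5, 482/25, 1234/25]
= [33, 19, 49]

at x=1,y=0 over L1,L2:
+L1 (α=1/3) → [107/3, 25, 25/3]
+L2 (α=1/3) → [616/9, 74/3, 602/9]
rounded: [68, 25, 67]

query (0,1) [L1,L2,L3] — begin 0,0,0
L1 α=3/5: [27/5, 93, 39/5]
L2 α=1/3: [359/15, 230/3, 988/15]
L3 α=3/4: [1181/15, 566/3, 1889/30]
→ [79, 189, 63]


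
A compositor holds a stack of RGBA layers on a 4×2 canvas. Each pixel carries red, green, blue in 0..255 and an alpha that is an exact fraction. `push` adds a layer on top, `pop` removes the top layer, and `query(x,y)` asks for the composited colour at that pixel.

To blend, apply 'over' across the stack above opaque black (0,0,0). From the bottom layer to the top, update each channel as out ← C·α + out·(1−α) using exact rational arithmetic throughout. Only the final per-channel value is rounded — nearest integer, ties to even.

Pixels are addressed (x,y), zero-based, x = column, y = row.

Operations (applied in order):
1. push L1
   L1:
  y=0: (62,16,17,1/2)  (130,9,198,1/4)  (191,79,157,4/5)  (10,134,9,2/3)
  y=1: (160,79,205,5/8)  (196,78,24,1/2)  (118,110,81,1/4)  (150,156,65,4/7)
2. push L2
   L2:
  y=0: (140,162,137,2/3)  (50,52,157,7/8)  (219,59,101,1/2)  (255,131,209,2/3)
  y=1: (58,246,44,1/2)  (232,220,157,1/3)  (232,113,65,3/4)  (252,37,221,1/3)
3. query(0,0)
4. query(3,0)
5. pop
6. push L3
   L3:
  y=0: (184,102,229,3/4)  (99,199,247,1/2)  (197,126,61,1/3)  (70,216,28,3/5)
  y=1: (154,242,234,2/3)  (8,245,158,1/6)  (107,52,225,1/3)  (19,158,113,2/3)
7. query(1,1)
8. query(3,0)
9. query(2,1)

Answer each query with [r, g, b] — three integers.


at x=0,y=0 over L1,L2:
after L1 α=1/2: [31, 8, 17/2]
after L2 α=2/3: [311/3, 332/3, 565/6]
rounded: [104, 111, 94]

query (3,0) [L1,L2] — begin 0,0,0
+L1 (α=2/3) → [20/3, 268/3, 6]
+L2 (α=2/3) → [1550/9, 1054/9, 424/3]
→ [172, 117, 141]

at x=1,y=1 over L1,L3:
after L1 α=1/2: [98, 39, 12]
after L3 α=1/6: [83, 220/3, 109/3]
→ [83, 73, 36]

query (3,0) [L1,L3] — begin 0,0,0
+L1 (α=2/3) → [20/3, 268/3, 6]
+L3 (α=3/5) → [134/3, 496/3, 96/5]
= [45, 165, 19]

query (2,1) [L1,L3] — begin 0,0,0
L1 α=1/4: [59/2, 55/2, 81/4]
L3 α=1/3: [166/3, 107/3, 177/2]
= [55, 36, 88]


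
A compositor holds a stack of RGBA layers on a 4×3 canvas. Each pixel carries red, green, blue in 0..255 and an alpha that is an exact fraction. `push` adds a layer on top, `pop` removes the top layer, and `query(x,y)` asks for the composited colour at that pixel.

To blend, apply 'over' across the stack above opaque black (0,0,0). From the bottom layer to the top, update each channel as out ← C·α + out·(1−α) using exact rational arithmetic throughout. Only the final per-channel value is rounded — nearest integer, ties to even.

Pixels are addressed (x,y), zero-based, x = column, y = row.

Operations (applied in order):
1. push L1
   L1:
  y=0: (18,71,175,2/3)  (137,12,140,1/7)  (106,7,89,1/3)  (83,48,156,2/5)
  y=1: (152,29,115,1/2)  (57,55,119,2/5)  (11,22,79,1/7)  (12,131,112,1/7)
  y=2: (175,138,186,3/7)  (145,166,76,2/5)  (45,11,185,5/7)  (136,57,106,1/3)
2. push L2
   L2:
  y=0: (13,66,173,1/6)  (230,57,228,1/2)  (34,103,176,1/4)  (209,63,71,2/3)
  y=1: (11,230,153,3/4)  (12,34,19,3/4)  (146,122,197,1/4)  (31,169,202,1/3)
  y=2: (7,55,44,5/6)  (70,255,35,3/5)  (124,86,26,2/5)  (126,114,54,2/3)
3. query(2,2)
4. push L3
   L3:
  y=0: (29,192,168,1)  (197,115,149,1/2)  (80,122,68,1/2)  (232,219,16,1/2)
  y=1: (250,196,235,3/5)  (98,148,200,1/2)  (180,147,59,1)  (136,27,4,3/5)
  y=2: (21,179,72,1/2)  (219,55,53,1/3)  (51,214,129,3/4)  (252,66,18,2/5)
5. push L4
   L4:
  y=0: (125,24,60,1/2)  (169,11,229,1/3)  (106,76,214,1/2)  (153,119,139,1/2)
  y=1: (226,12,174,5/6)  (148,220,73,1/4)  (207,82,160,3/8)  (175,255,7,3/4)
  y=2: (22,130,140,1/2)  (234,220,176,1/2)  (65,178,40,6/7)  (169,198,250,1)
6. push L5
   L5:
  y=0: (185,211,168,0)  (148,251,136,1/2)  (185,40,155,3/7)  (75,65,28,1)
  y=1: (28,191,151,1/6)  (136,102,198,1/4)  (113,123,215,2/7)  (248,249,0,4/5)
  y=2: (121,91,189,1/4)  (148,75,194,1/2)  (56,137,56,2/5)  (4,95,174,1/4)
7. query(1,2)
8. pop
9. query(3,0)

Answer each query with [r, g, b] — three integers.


(2,2) stack=L1,L2; from [0,0,0]:
+L1 (α=5/7) → [225/7, 55/7, 925/7]
+L2 (α=2/5) → [2411/35, 1369/35, 3139/35]
= [69, 39, 90]

query (1,2) [L1,L2,L3,L4,L5] — begin 0,0,0
after L1 α=2/5: [58, 332/5, 152/5]
after L2 α=3/5: [326/5, 4489/25, 829/25]
after L3 α=1/3: [1747/15, 3451/25, 2983/75]
after L4 α=1/2: [5257/30, 8951/50, 16183/150]
after L5 α=1/2: [9697/60, 12701/100, 45283/300]
rounded: [162, 127, 151]

(3,0) stack=L1,L2,L3,L4; from [0,0,0]:
L1 α=2/5: [166/5, 96/5, 312/5]
L2 α=2/3: [752/5, 242/5, 1022/15]
L3 α=1/2: [956/5, 1337/10, 631/15]
L4 α=1/2: [1721/10, 2527/20, 1358/15]
= [172, 126, 91]


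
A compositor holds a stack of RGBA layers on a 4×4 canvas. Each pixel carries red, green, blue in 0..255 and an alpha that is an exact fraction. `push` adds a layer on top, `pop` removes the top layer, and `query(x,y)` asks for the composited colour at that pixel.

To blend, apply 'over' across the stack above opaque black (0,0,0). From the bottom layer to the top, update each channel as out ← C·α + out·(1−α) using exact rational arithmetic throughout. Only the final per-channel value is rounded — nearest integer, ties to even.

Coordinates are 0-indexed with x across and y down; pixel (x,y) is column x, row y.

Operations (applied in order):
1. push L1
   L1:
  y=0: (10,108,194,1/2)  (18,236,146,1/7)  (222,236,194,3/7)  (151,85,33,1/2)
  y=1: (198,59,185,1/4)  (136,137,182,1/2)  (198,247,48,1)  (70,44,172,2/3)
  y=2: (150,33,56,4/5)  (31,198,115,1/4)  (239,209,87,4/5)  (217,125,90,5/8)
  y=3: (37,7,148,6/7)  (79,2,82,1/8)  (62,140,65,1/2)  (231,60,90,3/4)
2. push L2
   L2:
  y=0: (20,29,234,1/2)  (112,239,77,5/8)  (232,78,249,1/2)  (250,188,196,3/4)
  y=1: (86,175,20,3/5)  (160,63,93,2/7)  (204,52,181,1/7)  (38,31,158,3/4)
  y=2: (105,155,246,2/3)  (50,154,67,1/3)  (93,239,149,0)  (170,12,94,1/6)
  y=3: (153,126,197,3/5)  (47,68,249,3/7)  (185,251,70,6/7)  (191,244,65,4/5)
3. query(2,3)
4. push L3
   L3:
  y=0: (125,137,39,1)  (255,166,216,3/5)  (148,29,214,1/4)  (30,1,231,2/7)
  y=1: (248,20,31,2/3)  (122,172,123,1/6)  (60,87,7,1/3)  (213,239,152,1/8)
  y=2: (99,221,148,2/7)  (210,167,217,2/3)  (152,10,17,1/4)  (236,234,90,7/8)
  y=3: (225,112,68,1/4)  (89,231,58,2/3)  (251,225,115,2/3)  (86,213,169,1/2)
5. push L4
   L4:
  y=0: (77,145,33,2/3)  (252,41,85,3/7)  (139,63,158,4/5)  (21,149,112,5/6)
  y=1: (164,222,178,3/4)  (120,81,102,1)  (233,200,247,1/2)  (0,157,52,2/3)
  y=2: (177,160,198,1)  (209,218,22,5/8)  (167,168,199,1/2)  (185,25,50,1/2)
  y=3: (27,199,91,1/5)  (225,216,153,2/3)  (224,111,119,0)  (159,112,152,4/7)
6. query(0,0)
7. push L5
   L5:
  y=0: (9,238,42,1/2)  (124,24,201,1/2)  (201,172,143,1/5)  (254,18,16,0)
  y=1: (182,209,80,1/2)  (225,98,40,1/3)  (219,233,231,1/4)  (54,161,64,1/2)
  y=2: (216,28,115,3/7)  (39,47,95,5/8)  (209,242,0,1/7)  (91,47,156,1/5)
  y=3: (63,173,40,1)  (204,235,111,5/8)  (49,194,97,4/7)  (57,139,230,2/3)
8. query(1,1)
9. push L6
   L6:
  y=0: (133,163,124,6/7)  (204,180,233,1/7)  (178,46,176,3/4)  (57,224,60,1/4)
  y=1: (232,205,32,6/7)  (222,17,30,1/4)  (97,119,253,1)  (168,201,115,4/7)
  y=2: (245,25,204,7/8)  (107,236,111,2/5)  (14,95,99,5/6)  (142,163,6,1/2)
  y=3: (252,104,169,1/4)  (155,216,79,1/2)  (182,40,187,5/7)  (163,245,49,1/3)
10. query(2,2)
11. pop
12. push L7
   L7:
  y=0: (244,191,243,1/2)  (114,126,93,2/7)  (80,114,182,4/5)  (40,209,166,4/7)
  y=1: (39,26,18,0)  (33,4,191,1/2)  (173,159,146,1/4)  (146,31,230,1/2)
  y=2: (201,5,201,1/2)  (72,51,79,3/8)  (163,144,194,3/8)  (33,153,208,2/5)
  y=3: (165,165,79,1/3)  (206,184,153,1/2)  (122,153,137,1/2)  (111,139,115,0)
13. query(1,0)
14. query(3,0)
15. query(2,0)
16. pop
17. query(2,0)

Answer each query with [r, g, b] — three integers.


(2,3) stack=L1,L2; from [0,0,0]:
L1 α=1/2: [31, 70, 65/2]
L2 α=6/7: [163, 1576/7, 905/14]
→ [163, 225, 65]

query (0,0) [L1,L2,L3,L4] — begin 0,0,0
after L1 α=1/2: [5, 54, 97]
after L2 α=1/2: [25/2, 83/2, 331/2]
after L3 α=1: [125, 137, 39]
after L4 α=2/3: [93, 427/3, 35]
= [93, 142, 35]

query (1,1) [L1,L2,L3,L4,L5] — begin 0,0,0
+L1 (α=1/2) → [68, 137/2, 91]
+L2 (α=2/7) → [660/7, 937/14, 641/7]
+L3 (α=1/6) → [2077/21, 7093/84, 2033/21]
+L4 (α=1) → [120, 81, 102]
+L5 (α=1/3) → [155, 260/3, 244/3]
→ [155, 87, 81]

(2,2) stack=L1,L2,L3,L4,L5,L6; from [0,0,0]:
+L1 (α=4/5) → [956/5, 836/5, 348/5]
+L2 (α=0) → [956/5, 836/5, 348/5]
+L3 (α=1/4) → [907/5, 1279/10, 1129/20]
+L4 (α=1/2) → [871/5, 2959/20, 5109/40]
+L5 (α=1/7) → [6271/35, 11297/70, 15327/140]
+L6 (α=5/6) → [2907/70, 14849/140, 28209/280]
→ [42, 106, 101]

(1,0) stack=L1,L2,L3,L4,L5,L7; from [0,0,0]:
L1 α=1/7: [18/7, 236/7, 146/7]
L2 α=5/8: [1987/28, 9073/56, 3133/56]
L3 α=3/5: [12697/70, 23017/140, 21277/140]
L4 α=3/7: [51854/245, 27322/245, 30202/245]
L5 α=1/2: [41117/245, 16601/245, 79447/490]
L7 α=2/7: [52289/343, 28949/343, 97675/686]
rounded: [152, 84, 142]

(3,0) stack=L1,L2,L3,L4,L5,L7; from [0,0,0]:
L1 α=1/2: [151/2, 85/2, 33/2]
L2 α=3/4: [1651/8, 1213/8, 1209/8]
L3 α=2/7: [8735/56, 6081/56, 9741/56]
L4 α=5/6: [14615/336, 47801/336, 41101/336]
L5 α=0: [14615/336, 47801/336, 41101/336]
L7 α=4/7: [32535/784, 141433/784, 115469/784]
rounded: [41, 180, 147]

at x=2,y=0 over L1,L2,L3,L4,L5,L7:
+L1 (α=3/7) → [666/7, 708/7, 582/7]
+L2 (α=1/2) → [1145/7, 627/7, 2325/14]
+L3 (α=1/4) → [4471/28, 521/7, 9971/56]
+L4 (α=4/5) → [20039/140, 457/7, 45363/280]
+L5 (α=1/5) → [27074/175, 3032/35, 55373/350]
+L7 (α=4/5) → [83074/875, 18992/175, 310173/1750]
= [95, 109, 177]

at x=2,y=0 over L1,L2,L3,L4,L5:
L1 α=3/7: [666/7, 708/7, 582/7]
L2 α=1/2: [1145/7, 627/7, 2325/14]
L3 α=1/4: [4471/28, 521/7, 9971/56]
L4 α=4/5: [20039/140, 457/7, 45363/280]
L5 α=1/5: [27074/175, 3032/35, 55373/350]
→ [155, 87, 158]


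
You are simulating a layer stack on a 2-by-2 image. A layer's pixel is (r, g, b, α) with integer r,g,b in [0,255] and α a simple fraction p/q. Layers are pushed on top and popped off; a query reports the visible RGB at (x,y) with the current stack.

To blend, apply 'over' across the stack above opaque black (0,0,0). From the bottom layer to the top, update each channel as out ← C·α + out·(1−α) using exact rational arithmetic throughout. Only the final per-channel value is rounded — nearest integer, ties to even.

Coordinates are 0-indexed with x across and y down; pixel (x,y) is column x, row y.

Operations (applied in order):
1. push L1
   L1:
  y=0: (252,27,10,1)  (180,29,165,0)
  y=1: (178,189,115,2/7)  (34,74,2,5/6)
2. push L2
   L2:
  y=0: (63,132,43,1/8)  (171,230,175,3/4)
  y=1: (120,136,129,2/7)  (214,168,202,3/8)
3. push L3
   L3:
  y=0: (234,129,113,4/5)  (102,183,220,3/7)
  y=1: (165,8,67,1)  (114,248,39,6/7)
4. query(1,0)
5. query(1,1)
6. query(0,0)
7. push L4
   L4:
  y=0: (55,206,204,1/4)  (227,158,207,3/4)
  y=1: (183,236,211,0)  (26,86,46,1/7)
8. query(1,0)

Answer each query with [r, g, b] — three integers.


query (1,0) [L1,L2,L3] — begin 0,0,0
+L1 (α=0) → [0, 0, 0]
+L2 (α=3/4) → [513/4, 345/2, 525/4]
+L3 (α=3/7) → [117, 177, 1185/7]
= [117, 177, 169]

query (1,1) [L1,L2,L3] — begin 0,0,0
after L1 α=5/6: [85/3, 185/3, 5/3]
after L2 α=3/8: [2351/24, 2437/24, 1843/24]
after L3 α=6/7: [2681/24, 38149/168, 7459/168]
→ [112, 227, 44]

query (0,0) [L1,L2,L3] — begin 0,0,0
L1 α=1: [252, 27, 10]
L2 α=1/8: [1827/8, 321/8, 113/8]
L3 α=4/5: [1863/8, 4449/40, 3729/40]
= [233, 111, 93]

query (1,0) [L1,L2,L3,L4] — begin 0,0,0
after L1 α=0: [0, 0, 0]
after L2 α=3/4: [513/4, 345/2, 525/4]
after L3 α=3/7: [117, 177, 1185/7]
after L4 α=3/4: [399/2, 651/4, 1383/7]
rounded: [200, 163, 198]


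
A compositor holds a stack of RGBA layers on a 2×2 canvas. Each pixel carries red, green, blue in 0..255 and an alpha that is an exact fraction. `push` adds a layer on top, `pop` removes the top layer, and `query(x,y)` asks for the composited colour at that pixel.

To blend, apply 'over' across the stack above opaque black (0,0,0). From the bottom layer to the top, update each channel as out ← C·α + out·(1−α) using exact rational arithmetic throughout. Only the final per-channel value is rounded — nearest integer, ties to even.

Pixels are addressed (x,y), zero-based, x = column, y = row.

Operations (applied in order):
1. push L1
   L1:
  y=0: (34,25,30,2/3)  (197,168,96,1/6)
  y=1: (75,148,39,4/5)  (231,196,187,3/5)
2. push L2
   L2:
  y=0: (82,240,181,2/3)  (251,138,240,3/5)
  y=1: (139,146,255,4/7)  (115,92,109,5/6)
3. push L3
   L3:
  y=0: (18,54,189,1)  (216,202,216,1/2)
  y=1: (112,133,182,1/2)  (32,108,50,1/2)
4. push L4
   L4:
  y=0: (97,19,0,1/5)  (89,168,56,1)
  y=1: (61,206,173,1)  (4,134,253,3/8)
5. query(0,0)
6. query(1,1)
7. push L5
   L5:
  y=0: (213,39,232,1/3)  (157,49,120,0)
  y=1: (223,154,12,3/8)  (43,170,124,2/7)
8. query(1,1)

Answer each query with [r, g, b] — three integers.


query (0,0) [L1,L2,L3,L4] — begin 0,0,0
after L1 α=2/3: [68/3, 50/3, 20]
after L2 α=2/3: [560/9, 1490/9, 382/3]
after L3 α=1: [18, 54, 189]
after L4 α=1/5: [169/5, 47, 756/5]
rounded: [34, 47, 151]

at x=1,y=1 over L1,L2,L3,L4:
after L1 α=3/5: [693/5, 588/5, 561/5]
after L2 α=5/6: [1784/15, 1444/15, 1643/15]
after L3 α=1/2: [1132/15, 1532/15, 2393/30]
after L4 α=3/8: [146/3, 1369/12, 6947/48]
= [49, 114, 145]

(1,1) stack=L1,L2,L3,L4,L5; from [0,0,0]:
L1 α=3/5: [693/5, 588/5, 561/5]
L2 α=5/6: [1784/15, 1444/15, 1643/15]
L3 α=1/2: [1132/15, 1532/15, 2393/30]
L4 α=3/8: [146/3, 1369/12, 6947/48]
L5 α=2/7: [988/21, 10925/84, 46639/336]
→ [47, 130, 139]


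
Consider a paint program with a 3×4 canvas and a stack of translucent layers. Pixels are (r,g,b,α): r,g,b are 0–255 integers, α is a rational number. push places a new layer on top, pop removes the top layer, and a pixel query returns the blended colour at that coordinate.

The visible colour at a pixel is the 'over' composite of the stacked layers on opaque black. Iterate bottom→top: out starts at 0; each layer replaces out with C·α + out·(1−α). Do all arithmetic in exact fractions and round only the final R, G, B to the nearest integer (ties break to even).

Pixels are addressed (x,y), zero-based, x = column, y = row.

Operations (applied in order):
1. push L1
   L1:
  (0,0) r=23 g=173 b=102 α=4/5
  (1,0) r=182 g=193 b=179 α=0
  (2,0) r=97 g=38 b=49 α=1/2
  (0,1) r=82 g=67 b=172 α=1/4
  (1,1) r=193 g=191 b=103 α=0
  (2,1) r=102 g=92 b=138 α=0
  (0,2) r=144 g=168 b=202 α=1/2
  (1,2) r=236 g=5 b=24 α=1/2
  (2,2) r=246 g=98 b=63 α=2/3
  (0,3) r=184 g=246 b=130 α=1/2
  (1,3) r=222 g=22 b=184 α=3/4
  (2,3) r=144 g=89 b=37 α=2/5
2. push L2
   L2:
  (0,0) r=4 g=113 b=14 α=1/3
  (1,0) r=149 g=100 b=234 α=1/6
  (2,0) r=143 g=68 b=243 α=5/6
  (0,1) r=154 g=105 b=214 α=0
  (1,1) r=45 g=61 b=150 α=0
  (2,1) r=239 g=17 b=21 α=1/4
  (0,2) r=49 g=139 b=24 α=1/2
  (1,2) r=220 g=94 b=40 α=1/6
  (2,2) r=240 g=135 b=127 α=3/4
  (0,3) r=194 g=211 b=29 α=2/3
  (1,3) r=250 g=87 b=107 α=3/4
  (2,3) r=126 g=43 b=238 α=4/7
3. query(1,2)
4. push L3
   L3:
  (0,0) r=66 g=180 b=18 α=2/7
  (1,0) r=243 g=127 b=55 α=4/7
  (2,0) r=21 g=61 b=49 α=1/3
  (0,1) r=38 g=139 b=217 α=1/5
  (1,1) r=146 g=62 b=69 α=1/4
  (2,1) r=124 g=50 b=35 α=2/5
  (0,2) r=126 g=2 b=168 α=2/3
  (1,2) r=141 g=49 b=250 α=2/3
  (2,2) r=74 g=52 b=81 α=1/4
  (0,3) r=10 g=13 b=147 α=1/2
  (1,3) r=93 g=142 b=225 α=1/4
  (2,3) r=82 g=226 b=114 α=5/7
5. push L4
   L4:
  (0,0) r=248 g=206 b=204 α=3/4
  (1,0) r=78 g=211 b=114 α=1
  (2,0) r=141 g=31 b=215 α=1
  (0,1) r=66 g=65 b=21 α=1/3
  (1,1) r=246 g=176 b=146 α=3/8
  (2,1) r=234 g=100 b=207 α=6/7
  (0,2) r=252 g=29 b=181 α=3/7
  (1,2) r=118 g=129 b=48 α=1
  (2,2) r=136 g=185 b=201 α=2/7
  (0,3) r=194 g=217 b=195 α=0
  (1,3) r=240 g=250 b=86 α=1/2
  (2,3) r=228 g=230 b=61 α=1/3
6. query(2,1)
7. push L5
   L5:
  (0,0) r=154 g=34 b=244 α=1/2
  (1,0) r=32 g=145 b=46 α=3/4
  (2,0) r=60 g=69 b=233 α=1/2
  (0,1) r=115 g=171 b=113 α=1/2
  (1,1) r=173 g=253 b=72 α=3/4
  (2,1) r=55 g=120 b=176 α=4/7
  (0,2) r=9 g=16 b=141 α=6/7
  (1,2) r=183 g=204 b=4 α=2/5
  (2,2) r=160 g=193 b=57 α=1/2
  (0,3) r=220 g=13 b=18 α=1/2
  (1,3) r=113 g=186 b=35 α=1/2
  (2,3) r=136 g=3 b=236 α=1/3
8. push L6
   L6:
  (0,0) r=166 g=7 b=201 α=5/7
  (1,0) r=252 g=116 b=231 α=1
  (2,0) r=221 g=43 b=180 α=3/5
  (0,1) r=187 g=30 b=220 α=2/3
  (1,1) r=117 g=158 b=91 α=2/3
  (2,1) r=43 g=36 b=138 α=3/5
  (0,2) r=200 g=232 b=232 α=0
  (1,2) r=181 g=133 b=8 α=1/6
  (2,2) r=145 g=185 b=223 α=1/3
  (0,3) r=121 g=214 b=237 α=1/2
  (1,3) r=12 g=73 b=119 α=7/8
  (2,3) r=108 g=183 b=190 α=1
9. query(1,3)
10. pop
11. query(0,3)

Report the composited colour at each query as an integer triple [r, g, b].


at x=1,y=2 over L1,L2:
+L1 (α=1/2) → [118, 5/2, 12]
+L2 (α=1/6) → [135, 71/4, 50/3]
rounded: [135, 18, 17]

query (2,1) [L1,L2,L3,L4] — begin 0,0,0
+L1 (α=0) → [0, 0, 0]
+L2 (α=1/4) → [239/4, 17/4, 21/4]
+L3 (α=2/5) → [1709/20, 451/20, 343/20]
+L4 (α=6/7) → [29789/140, 12451/140, 25183/140]
→ [213, 89, 180]

at x=1,y=3 over L1,L2,L3,L4,L5,L6:
after L1 α=3/4: [333/2, 33/2, 138]
after L2 α=3/4: [1833/8, 555/8, 459/4]
after L3 α=1/4: [6243/32, 2801/32, 2277/16]
after L4 α=1/2: [13923/64, 10801/64, 3653/32]
after L5 α=1/2: [21155/128, 22705/128, 4773/64]
after L6 α=7/8: [31907/1024, 88113/1024, 58085/512]
→ [31, 86, 113]

query (0,3) [L1,L2,L3,L4,L5] — begin 0,0,0
L1 α=1/2: [92, 123, 65]
L2 α=2/3: [160, 545/3, 41]
L3 α=1/2: [85, 292/3, 94]
L4 α=0: [85, 292/3, 94]
L5 α=1/2: [305/2, 331/6, 56]
= [152, 55, 56]


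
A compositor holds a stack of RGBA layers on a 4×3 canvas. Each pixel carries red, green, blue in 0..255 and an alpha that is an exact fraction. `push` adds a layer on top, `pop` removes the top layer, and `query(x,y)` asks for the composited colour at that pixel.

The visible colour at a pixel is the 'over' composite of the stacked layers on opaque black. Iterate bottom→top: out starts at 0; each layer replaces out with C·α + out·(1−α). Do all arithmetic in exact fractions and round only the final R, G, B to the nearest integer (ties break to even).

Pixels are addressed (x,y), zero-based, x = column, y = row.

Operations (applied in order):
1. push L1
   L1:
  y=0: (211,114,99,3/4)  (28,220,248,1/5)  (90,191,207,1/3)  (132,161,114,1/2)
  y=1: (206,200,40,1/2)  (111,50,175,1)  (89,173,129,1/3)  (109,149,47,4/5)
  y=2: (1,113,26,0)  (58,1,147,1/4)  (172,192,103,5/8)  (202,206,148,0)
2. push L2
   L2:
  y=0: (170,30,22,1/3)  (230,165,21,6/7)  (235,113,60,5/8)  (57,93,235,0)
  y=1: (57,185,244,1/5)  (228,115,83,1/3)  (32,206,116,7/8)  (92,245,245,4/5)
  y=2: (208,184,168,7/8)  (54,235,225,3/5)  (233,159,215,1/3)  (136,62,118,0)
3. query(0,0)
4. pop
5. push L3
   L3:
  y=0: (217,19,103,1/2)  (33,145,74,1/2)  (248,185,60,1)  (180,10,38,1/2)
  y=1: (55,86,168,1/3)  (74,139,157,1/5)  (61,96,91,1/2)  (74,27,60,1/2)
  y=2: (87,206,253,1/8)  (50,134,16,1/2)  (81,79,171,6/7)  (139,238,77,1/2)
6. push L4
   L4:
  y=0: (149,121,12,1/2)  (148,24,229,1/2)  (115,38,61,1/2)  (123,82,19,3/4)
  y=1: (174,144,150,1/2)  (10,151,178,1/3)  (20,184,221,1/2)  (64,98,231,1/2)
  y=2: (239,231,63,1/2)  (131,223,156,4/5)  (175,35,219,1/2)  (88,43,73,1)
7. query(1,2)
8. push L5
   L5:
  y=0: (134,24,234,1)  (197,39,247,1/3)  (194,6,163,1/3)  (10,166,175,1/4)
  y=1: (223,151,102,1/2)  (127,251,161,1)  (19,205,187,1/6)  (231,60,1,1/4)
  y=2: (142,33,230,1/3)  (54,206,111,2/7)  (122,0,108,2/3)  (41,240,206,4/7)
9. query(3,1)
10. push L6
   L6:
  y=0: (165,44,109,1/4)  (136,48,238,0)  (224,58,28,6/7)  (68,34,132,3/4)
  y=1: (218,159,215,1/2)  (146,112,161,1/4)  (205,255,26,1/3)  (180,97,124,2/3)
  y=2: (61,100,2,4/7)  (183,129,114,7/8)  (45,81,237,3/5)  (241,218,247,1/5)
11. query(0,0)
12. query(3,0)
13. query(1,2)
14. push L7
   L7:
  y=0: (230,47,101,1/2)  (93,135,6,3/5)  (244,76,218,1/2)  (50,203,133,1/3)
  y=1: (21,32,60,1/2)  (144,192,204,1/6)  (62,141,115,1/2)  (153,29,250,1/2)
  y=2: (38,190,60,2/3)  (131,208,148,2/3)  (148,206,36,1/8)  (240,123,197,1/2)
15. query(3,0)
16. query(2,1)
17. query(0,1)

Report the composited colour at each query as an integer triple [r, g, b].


(0,0) stack=L1,L2; from [0,0,0]:
after L1 α=3/4: [633/4, 171/2, 297/4]
after L2 α=1/3: [973/6, 67, 341/6]
rounded: [162, 67, 57]

at x=1,y=2 over L1,L3,L4:
L1 α=1/4: [29/2, 1/4, 147/4]
L3 α=1/2: [129/4, 537/8, 211/8]
L4 α=4/5: [445/4, 7673/40, 5203/40]
rounded: [111, 192, 130]

(3,1) stack=L1,L3,L4,L5; from [0,0,0]:
+L1 (α=4/5) → [436/5, 596/5, 188/5]
+L3 (α=1/2) → [403/5, 731/10, 244/5]
+L4 (α=1/2) → [723/10, 1711/20, 1399/10]
+L5 (α=1/4) → [4479/40, 6333/80, 4207/40]
rounded: [112, 79, 105]

query (0,0) [L1,L3,L4,L5,L6] — begin 0,0,0
after L1 α=3/4: [633/4, 171/2, 297/4]
after L3 α=1/2: [1501/8, 209/4, 709/8]
after L4 α=1/2: [2693/16, 693/8, 805/16]
after L5 α=1: [134, 24, 234]
after L6 α=1/4: [567/4, 29, 811/4]
= [142, 29, 203]

(3,0) stack=L1,L3,L4,L5,L6; from [0,0,0]:
+L1 (α=1/2) → [66, 161/2, 57]
+L3 (α=1/2) → [123, 181/4, 95/2]
+L4 (α=3/4) → [123, 1165/16, 209/8]
+L5 (α=1/4) → [379/4, 6151/64, 2027/32]
+L6 (α=3/4) → [1195/16, 12679/256, 14699/128]
= [75, 50, 115]

query (1,2) [L1,L3,L4,L5,L6] — begin 0,0,0
+L1 (α=1/4) → [29/2, 1/4, 147/4]
+L3 (α=1/2) → [129/4, 537/8, 211/8]
+L4 (α=4/5) → [445/4, 7673/40, 5203/40]
+L5 (α=2/7) → [2657/28, 1567/8, 997/8]
+L6 (α=7/8) → [38525/224, 8791/64, 7381/64]
rounded: [172, 137, 115]

(3,0) stack=L1,L3,L4,L5,L6,L7; from [0,0,0]:
+L1 (α=1/2) → [66, 161/2, 57]
+L3 (α=1/2) → [123, 181/4, 95/2]
+L4 (α=3/4) → [123, 1165/16, 209/8]
+L5 (α=1/4) → [379/4, 6151/64, 2027/32]
+L6 (α=3/4) → [1195/16, 12679/256, 14699/128]
+L7 (α=1/3) → [1595/24, 38663/384, 7737/64]
= [66, 101, 121]

(2,1) stack=L1,L3,L4,L5,L6,L7; from [0,0,0]:
after L1 α=1/3: [89/3, 173/3, 43]
after L3 α=1/2: [136/3, 461/6, 67]
after L4 α=1/2: [98/3, 1565/12, 144]
after L5 α=1/6: [547/18, 10285/72, 907/6]
after L6 α=1/3: [2392/27, 19465/108, 985/9]
after L7 α=1/2: [2033/27, 34693/216, 1010/9]
→ [75, 161, 112]

at x=0,y=1 over L1,L3,L4,L5,L6,L7:
after L1 α=1/2: [103, 100, 20]
after L3 α=1/3: [87, 286/3, 208/3]
after L4 α=1/2: [261/2, 359/3, 329/3]
after L5 α=1/2: [707/4, 406/3, 635/6]
after L6 α=1/2: [1579/8, 883/6, 1925/12]
after L7 α=1/2: [1747/16, 1075/12, 2645/24]
rounded: [109, 90, 110]


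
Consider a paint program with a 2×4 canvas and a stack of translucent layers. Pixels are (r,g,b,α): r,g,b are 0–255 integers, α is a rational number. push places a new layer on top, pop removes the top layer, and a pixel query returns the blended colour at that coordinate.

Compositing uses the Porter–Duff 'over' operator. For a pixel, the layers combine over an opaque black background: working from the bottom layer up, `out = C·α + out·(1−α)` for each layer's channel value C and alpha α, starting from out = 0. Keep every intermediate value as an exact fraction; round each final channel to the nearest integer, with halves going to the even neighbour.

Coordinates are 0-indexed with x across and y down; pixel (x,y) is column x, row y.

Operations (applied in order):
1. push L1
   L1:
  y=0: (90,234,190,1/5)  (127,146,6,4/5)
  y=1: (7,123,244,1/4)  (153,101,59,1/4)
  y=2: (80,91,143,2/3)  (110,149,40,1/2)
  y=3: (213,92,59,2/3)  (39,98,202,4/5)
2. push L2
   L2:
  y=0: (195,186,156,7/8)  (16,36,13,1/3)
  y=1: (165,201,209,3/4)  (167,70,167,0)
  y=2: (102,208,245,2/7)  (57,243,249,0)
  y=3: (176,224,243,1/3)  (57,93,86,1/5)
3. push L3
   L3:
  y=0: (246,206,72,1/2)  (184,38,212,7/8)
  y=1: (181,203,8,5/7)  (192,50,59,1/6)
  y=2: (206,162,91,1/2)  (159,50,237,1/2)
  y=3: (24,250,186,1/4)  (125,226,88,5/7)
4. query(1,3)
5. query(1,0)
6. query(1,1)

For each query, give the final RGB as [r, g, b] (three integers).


(1,3) stack=L1,L2,L3; from [0,0,0]:
L1 α=4/5: [156/5, 392/5, 808/5]
L2 α=1/5: [909/25, 2033/25, 3662/25]
L3 α=5/7: [17443/175, 32316/175, 18324/175]
rounded: [100, 185, 105]

at x=1,y=0 over L1,L2,L3:
after L1 α=4/5: [508/5, 584/5, 24/5]
after L2 α=1/3: [1096/15, 1348/15, 113/15]
after L3 α=7/8: [2552/15, 2669/60, 22373/120]
= [170, 44, 186]

(1,1) stack=L1,L2,L3; from [0,0,0]:
L1 α=1/4: [153/4, 101/4, 59/4]
L2 α=0: [153/4, 101/4, 59/4]
L3 α=1/6: [511/8, 235/8, 177/8]
rounded: [64, 29, 22]


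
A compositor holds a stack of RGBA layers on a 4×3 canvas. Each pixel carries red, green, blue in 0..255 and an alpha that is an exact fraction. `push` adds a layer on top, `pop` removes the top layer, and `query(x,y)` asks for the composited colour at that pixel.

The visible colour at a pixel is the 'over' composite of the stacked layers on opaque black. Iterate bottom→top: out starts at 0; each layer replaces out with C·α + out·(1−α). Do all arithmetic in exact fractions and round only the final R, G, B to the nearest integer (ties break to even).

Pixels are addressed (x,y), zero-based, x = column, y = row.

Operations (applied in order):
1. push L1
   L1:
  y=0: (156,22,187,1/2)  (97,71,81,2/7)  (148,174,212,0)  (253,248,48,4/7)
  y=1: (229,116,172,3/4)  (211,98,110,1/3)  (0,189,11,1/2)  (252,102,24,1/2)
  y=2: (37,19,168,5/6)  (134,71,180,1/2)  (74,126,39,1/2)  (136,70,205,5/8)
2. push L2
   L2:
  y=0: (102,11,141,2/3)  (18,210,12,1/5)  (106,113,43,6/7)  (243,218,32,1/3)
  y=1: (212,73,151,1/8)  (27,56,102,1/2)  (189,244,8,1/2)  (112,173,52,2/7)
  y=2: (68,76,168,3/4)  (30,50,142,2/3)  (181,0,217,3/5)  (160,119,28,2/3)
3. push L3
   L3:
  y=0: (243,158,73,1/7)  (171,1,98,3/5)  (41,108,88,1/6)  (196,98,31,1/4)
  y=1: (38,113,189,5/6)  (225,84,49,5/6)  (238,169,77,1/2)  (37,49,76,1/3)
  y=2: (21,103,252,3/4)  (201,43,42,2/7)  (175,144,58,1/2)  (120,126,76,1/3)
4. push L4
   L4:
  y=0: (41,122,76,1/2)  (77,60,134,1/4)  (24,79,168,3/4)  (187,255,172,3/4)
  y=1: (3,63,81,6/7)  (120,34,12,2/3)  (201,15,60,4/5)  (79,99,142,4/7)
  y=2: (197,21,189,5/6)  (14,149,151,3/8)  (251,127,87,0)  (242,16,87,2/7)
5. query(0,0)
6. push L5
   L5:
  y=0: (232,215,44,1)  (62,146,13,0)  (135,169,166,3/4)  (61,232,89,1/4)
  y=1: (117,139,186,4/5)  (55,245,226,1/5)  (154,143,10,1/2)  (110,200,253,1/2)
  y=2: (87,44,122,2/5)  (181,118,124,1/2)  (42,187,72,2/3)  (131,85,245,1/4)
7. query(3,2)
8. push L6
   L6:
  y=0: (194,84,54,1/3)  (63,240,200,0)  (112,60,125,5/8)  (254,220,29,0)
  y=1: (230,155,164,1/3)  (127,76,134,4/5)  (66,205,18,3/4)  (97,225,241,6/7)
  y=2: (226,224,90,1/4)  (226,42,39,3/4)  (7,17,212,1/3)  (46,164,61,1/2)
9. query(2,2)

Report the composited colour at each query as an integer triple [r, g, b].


at x=0,y=0 over L1,L2,L3,L4:
L1 α=1/2: [78, 11, 187/2]
L2 α=2/3: [94, 11, 751/6]
L3 α=1/7: [807/7, 32, 824/7]
L4 α=1/2: [547/7, 77, 678/7]
→ [78, 77, 97]

(3,2) stack=L1,L2,L3,L4,L5; from [0,0,0]:
+L1 (α=5/8) → [85, 175/4, 1025/8]
+L2 (α=2/3) → [135, 1127/12, 491/8]
+L3 (α=1/3) → [130, 1883/18, 265/4]
+L4 (α=2/7) → [162, 9991/126, 2021/28]
+L5 (α=1/4) → [617/4, 13561/168, 12923/112]
→ [154, 81, 115]

(2,2) stack=L1,L2,L3,L4,L5,L6; from [0,0,0]:
after L1 α=1/2: [37, 63, 39/2]
after L2 α=3/5: [617/5, 126/5, 138]
after L3 α=1/2: [746/5, 423/5, 98]
after L4 α=0: [746/5, 423/5, 98]
after L5 α=2/3: [1166/15, 2293/15, 242/3]
after L6 α=1/3: [2437/45, 4841/45, 1120/9]
→ [54, 108, 124]


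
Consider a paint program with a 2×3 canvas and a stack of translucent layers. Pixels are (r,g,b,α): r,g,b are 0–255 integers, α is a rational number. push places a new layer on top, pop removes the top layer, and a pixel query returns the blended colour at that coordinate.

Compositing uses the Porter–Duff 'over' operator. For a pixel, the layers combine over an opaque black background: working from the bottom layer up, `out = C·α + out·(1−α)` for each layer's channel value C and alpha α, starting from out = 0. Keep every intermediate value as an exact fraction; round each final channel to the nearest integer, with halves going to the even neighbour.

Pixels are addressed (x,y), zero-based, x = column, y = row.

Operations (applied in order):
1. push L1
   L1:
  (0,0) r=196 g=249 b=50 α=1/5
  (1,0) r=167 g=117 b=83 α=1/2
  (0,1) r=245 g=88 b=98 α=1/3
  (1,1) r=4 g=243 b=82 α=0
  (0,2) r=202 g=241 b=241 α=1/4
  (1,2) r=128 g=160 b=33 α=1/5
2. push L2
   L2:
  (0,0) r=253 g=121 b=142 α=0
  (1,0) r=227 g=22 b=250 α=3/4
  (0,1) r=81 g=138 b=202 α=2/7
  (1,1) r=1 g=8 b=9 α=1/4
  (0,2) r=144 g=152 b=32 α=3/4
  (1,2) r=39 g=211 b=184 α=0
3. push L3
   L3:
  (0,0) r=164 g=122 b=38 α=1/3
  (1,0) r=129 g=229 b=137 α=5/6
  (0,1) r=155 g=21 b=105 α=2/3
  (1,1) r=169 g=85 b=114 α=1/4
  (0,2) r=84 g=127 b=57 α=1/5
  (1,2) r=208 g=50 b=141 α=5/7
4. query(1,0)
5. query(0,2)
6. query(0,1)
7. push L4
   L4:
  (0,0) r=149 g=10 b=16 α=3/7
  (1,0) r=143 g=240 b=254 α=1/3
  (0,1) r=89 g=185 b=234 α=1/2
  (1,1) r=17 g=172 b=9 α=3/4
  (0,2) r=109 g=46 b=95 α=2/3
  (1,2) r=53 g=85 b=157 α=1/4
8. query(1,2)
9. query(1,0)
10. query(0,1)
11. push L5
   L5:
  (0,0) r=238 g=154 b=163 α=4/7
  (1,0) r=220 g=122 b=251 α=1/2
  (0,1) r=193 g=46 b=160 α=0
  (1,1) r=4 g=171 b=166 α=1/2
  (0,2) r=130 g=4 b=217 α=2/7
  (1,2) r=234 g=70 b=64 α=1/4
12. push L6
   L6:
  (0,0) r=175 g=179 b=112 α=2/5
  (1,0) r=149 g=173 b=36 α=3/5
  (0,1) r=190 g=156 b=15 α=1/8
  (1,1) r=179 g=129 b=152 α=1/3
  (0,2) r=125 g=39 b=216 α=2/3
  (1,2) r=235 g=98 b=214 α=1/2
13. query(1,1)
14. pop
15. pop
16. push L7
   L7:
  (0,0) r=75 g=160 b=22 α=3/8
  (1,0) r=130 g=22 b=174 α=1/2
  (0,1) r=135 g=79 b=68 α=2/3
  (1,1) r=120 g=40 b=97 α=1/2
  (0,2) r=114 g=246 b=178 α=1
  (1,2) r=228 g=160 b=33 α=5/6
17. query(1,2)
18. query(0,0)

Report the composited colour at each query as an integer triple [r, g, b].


at x=1,y=0 over L1,L2,L3:
after L1 α=1/2: [167/2, 117/2, 83/2]
after L2 α=3/4: [1529/8, 249/8, 1583/8]
after L3 α=5/6: [6689/48, 9409/48, 7063/48]
= [139, 196, 147]

at x=0,y=2 over L1,L2,L3:
after L1 α=1/4: [101/2, 241/4, 241/4]
after L2 α=3/4: [965/8, 2065/16, 625/16]
after L3 α=1/5: [1133/10, 2573/20, 853/20]
= [113, 129, 43]

(0,1) stack=L1,L2,L3; from [0,0,0]:
L1 α=1/3: [245/3, 88/3, 98/3]
L2 α=2/7: [1711/21, 1268/21, 1702/21]
L3 α=2/3: [8221/63, 2150/63, 6112/63]
= [130, 34, 97]

query (1,2) [L1,L2,L3,L4] — begin 0,0,0
L1 α=1/5: [128/5, 32, 33/5]
L2 α=0: [128/5, 32, 33/5]
L3 α=5/7: [5456/35, 314/7, 513/5]
L4 α=1/4: [18223/140, 1537/28, 581/5]
= [130, 55, 116]

(1,0) stack=L1,L2,L3,L4; from [0,0,0]:
+L1 (α=1/2) → [167/2, 117/2, 83/2]
+L2 (α=3/4) → [1529/8, 249/8, 1583/8]
+L3 (α=5/6) → [6689/48, 9409/48, 7063/48]
+L4 (α=1/3) → [10121/72, 15169/72, 13159/72]
→ [141, 211, 183]

(0,1) stack=L1,L2,L3,L4; from [0,0,0]:
+L1 (α=1/3) → [245/3, 88/3, 98/3]
+L2 (α=2/7) → [1711/21, 1268/21, 1702/21]
+L3 (α=2/3) → [8221/63, 2150/63, 6112/63]
+L4 (α=1/2) → [6914/63, 13805/126, 10427/63]
= [110, 110, 166]

query (1,1) [L1,L2,L3,L4,L5,L6] — begin 0,0,0
after L1 α=0: [0, 0, 0]
after L2 α=1/4: [1/4, 2, 9/4]
after L3 α=1/4: [679/16, 91/4, 483/16]
after L4 α=3/4: [1495/64, 2155/16, 915/64]
after L5 α=1/2: [1751/128, 4891/32, 11539/128]
after L6 α=1/3: [13207/192, 6955/48, 7089/64]
rounded: [69, 145, 111]

query (1,2) [L1,L2,L3,L4,L7] — begin 0,0,0
L1 α=1/5: [128/5, 32, 33/5]
L2 α=0: [128/5, 32, 33/5]
L3 α=5/7: [5456/35, 314/7, 513/5]
L4 α=1/4: [18223/140, 1537/28, 581/5]
L7 α=5/6: [177823/840, 7979/56, 703/15]
= [212, 142, 47]

at x=0,y=0 over L1,L2,L3,L4,L7:
L1 α=1/5: [196/5, 249/5, 10]
L2 α=0: [196/5, 249/5, 10]
L3 α=1/3: [404/5, 1108/15, 58/3]
L4 α=3/7: [3851/35, 4882/105, 376/21]
L7 α=3/8: [2713/28, 7481/84, 1633/84]
rounded: [97, 89, 19]


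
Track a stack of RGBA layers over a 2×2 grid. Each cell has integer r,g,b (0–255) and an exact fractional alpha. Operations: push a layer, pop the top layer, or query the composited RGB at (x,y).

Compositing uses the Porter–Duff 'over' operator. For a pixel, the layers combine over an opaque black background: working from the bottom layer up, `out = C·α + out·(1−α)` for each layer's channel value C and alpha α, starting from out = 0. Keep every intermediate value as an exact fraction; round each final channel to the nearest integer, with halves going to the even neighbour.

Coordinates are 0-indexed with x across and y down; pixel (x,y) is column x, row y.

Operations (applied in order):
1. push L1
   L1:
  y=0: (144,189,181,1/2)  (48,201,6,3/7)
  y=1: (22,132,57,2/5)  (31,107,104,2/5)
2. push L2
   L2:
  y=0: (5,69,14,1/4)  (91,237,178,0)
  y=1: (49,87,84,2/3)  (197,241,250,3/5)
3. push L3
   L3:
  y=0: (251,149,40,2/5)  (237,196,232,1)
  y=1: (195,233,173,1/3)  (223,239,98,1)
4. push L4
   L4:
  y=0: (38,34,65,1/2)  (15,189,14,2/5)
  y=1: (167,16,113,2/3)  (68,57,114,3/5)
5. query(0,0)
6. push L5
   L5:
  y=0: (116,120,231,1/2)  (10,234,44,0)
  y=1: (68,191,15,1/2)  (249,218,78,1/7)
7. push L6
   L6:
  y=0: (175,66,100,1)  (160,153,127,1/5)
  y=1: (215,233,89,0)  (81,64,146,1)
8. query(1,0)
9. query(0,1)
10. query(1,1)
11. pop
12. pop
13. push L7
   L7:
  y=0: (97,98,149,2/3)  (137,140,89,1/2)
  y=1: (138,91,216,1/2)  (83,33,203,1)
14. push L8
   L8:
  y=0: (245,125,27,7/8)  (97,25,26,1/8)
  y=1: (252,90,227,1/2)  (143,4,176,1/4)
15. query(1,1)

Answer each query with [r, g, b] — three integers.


(0,0) stack=L1,L2,L3,L4; from [0,0,0]:
after L1 α=1/2: [72, 189/2, 181/2]
after L2 α=1/4: [221/4, 705/8, 571/8]
after L3 α=2/5: [2671/20, 4499/40, 2353/40]
after L4 α=1/2: [3431/40, 5859/80, 4953/80]
= [86, 73, 62]

at x=1,y=0 over L1,L2,L3,L4,L5,L6:
L1 α=3/7: [144/7, 603/7, 18/7]
L2 α=0: [144/7, 603/7, 18/7]
L3 α=1: [237, 196, 232]
L4 α=2/5: [741/5, 966/5, 724/5]
L5 α=0: [741/5, 966/5, 724/5]
L6 α=1/5: [3764/25, 4629/25, 3531/25]
= [151, 185, 141]

query (0,1) [L1,L2,L3,L4,L5,L6] — begin 0,0,0
L1 α=2/5: [44/5, 264/5, 114/5]
L2 α=2/3: [178/5, 378/5, 318/5]
L3 α=1/3: [1331/15, 1921/15, 1501/15]
L4 α=2/3: [6341/45, 2401/45, 4891/45]
L5 α=1/2: [9401/90, 5498/45, 2783/45]
L6 α=0: [9401/90, 5498/45, 2783/45]
→ [104, 122, 62]

(1,1) stack=L1,L2,L3,L4,L5,L6; from [0,0,0]:
L1 α=2/5: [62/5, 214/5, 208/5]
L2 α=3/5: [3079/25, 4043/25, 4166/25]
L3 α=1: [223, 239, 98]
L4 α=3/5: [130, 649/5, 538/5]
L5 α=1/7: [147, 712/5, 3618/35]
L6 α=1: [81, 64, 146]
= [81, 64, 146]

(1,1) stack=L1,L2,L3,L4,L7,L8; from [0,0,0]:
+L1 (α=2/5) → [62/5, 214/5, 208/5]
+L2 (α=3/5) → [3079/25, 4043/25, 4166/25]
+L3 (α=1) → [223, 239, 98]
+L4 (α=3/5) → [130, 649/5, 538/5]
+L7 (α=1) → [83, 33, 203]
+L8 (α=1/4) → [98, 103/4, 785/4]
= [98, 26, 196]


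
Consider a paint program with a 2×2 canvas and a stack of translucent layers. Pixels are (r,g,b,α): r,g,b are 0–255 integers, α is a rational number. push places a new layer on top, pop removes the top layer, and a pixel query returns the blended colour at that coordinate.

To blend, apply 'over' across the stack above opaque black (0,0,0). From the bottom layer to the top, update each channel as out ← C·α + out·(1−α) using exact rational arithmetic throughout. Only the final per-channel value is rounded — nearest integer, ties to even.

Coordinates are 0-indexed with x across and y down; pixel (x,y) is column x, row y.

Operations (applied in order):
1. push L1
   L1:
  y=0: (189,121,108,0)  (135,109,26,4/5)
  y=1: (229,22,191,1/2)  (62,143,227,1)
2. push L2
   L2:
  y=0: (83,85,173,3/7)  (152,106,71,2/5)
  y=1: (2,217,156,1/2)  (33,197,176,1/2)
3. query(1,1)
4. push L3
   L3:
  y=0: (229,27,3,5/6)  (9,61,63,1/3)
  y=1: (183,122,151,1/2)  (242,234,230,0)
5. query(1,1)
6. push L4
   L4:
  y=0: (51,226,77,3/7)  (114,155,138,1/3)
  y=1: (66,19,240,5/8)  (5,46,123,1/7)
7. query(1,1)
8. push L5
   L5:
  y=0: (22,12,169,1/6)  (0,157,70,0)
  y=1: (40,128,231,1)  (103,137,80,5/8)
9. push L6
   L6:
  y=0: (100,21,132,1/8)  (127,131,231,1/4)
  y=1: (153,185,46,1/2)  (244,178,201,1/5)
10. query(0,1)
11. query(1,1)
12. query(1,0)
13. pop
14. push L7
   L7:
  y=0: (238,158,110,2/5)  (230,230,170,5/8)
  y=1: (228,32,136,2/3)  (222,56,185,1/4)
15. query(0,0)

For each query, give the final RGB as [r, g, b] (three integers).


(1,1) stack=L1,L2; from [0,0,0]:
after L1 α=1: [62, 143, 227]
after L2 α=1/2: [95/2, 170, 403/2]
rounded: [48, 170, 202]

at x=1,y=1 over L1,L2,L3:
L1 α=1: [62, 143, 227]
L2 α=1/2: [95/2, 170, 403/2]
L3 α=0: [95/2, 170, 403/2]
= [48, 170, 202]

at x=1,y=1 over L1,L2,L3,L4:
after L1 α=1: [62, 143, 227]
after L2 α=1/2: [95/2, 170, 403/2]
after L3 α=0: [95/2, 170, 403/2]
after L4 α=1/7: [290/7, 1066/7, 1332/7]
rounded: [41, 152, 190]

(0,1) stack=L1,L2,L3,L4,L5,L6; from [0,0,0]:
after L1 α=1/2: [229/2, 11, 191/2]
after L2 α=1/2: [233/4, 114, 503/4]
after L3 α=1/2: [965/8, 118, 1107/8]
after L4 α=5/8: [5535/64, 449/8, 12921/64]
after L5 α=1: [40, 128, 231]
after L6 α=1/2: [193/2, 313/2, 277/2]
= [96, 156, 138]

(1,1) stack=L1,L2,L3,L4,L5,L6; from [0,0,0]:
+L1 (α=1) → [62, 143, 227]
+L2 (α=1/2) → [95/2, 170, 403/2]
+L3 (α=0) → [95/2, 170, 403/2]
+L4 (α=1/7) → [290/7, 1066/7, 1332/7]
+L5 (α=5/8) → [4475/56, 7993/56, 1699/14]
+L6 (α=1/5) → [7891/70, 2097/14, 961/7]
= [113, 150, 137]

(1,0) stack=L1,L2,L3,L4,L5,L6; from [0,0,0]:
+L1 (α=4/5) → [108, 436/5, 104/5]
+L2 (α=2/5) → [628/5, 2368/25, 1022/25]
+L3 (α=1/3) → [1301/15, 2087/25, 3619/75]
+L4 (α=1/3) → [4312/45, 2683/25, 17588/225]
+L5 (α=0) → [4312/45, 2683/25, 17588/225]
+L6 (α=1/4) → [6217/60, 2831/25, 34913/300]
= [104, 113, 116]

(0,0) stack=L1,L2,L3,L4,L5,L7; from [0,0,0]:
+L1 (α=0) → [0, 0, 0]
+L2 (α=3/7) → [249/7, 255/7, 519/7]
+L3 (α=5/6) → [4132/21, 200/7, 104/7]
+L4 (α=3/7) → [19741/147, 5546/49, 2033/49]
+L5 (α=1/6) → [101939/882, 14159/147, 9223/147]
+L7 (α=2/5) → [241883/1470, 29643/245, 20003/245]
→ [165, 121, 82]


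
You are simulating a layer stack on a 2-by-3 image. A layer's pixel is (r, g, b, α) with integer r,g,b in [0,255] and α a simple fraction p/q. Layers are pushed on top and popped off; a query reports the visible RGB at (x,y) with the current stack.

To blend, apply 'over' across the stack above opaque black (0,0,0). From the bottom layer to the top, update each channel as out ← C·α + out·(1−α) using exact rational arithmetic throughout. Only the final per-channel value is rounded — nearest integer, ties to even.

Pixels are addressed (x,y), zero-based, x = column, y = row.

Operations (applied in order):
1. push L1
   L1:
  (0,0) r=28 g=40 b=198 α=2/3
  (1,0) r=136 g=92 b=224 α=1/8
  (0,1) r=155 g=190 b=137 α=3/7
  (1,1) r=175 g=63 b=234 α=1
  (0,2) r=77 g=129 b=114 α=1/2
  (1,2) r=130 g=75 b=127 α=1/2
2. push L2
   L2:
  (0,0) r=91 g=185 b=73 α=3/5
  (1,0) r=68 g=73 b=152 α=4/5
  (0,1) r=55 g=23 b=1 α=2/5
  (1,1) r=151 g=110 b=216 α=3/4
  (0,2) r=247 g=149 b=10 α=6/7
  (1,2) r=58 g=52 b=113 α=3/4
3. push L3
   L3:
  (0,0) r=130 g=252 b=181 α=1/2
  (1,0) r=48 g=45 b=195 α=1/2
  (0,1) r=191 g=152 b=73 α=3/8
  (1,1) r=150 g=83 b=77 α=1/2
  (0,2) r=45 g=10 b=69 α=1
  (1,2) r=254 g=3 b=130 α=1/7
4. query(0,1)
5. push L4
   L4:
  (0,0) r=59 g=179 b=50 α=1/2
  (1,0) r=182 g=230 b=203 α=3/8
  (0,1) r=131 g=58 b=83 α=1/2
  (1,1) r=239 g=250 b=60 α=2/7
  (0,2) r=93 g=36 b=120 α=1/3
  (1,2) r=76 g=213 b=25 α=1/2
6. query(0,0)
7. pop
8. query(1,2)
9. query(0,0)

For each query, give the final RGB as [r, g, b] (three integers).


query (0,1) [L1,L2,L3] — begin 0,0,0
after L1 α=3/7: [465/7, 570/7, 411/7]
after L2 α=2/5: [433/7, 2032/35, 1247/35]
after L3 α=3/8: [772/7, 653/7, 695/14]
→ [110, 93, 50]

query (0,0) [L1,L2,L3,L4] — begin 0,0,0
after L1 α=2/3: [56/3, 80/3, 132]
after L2 α=3/5: [931/15, 365/3, 483/5]
after L3 α=1/2: [2881/30, 1121/6, 694/5]
after L4 α=1/2: [4651/60, 2195/12, 472/5]
rounded: [78, 183, 94]

query (1,2) [L1,L2,L3] — begin 0,0,0
L1 α=1/2: [65, 75/2, 127/2]
L2 α=3/4: [239/4, 387/8, 805/8]
L3 α=1/7: [175/2, 1173/28, 2935/28]
= [88, 42, 105]

query (0,0) [L1,L2,L3] — begin 0,0,0
after L1 α=2/3: [56/3, 80/3, 132]
after L2 α=3/5: [931/15, 365/3, 483/5]
after L3 α=1/2: [2881/30, 1121/6, 694/5]
→ [96, 187, 139]
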